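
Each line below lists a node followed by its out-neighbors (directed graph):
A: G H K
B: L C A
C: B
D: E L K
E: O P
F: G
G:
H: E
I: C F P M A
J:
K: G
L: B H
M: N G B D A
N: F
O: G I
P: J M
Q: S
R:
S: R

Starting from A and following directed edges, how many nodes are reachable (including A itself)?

16

BFS from A visits: A, G, H, K, E, O, P, I, J, M, C, F, N, B, D, L
Reachable nodes: 16 of 19 total.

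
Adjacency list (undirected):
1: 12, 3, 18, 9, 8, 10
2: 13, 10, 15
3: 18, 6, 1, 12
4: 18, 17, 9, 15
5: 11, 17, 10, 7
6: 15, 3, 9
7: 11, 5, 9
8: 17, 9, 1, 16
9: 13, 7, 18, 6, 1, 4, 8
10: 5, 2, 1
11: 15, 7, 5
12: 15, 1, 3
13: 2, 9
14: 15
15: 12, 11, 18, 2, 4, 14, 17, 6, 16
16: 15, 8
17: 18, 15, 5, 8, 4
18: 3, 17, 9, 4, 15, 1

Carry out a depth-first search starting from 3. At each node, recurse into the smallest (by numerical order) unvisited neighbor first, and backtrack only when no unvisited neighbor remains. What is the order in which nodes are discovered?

3, 1, 8, 9, 4, 15, 2, 10, 5, 7, 11, 17, 18, 13, 6, 12, 14, 16

Visit 3
3 → 1
1 → 8
8 → 9
9 → 4
4 → 15
15 → 2
2 → 10
10 → 5
5 → 7
7 → 11
5 → 17
17 → 18
2 → 13
15 → 6
15 → 12
15 → 14
15 → 16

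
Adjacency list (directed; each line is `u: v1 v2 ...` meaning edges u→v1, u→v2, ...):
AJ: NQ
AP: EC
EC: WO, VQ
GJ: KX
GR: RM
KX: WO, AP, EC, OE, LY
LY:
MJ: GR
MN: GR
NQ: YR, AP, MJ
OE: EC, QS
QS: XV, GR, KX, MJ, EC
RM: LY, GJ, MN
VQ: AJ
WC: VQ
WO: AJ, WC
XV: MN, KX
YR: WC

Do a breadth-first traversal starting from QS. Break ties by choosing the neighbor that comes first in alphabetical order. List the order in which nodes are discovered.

QS EC GR KX MJ XV VQ WO RM AP LY OE MN AJ WC GJ NQ YR

Visit QS; enqueue EC, GR, KX, MJ, XV → queue [EC, GR, KX, MJ, XV]
Visit EC; enqueue VQ, WO → queue [GR, KX, MJ, XV, VQ, WO]
Visit GR; enqueue RM → queue [KX, MJ, XV, VQ, WO, RM]
Visit KX; enqueue AP, LY, OE → queue [MJ, XV, VQ, WO, RM, AP, LY, OE]
Visit MJ → queue [XV, VQ, WO, RM, AP, LY, OE]
Visit XV; enqueue MN → queue [VQ, WO, RM, AP, LY, OE, MN]
Visit VQ; enqueue AJ → queue [WO, RM, AP, LY, OE, MN, AJ]
Visit WO; enqueue WC → queue [RM, AP, LY, OE, MN, AJ, WC]
Visit RM; enqueue GJ → queue [AP, LY, OE, MN, AJ, WC, GJ]
Visit AP → queue [LY, OE, MN, AJ, WC, GJ]
Visit LY → queue [OE, MN, AJ, WC, GJ]
Visit OE → queue [MN, AJ, WC, GJ]
Visit MN → queue [AJ, WC, GJ]
Visit AJ; enqueue NQ → queue [WC, GJ, NQ]
Visit WC → queue [GJ, NQ]
Visit GJ → queue [NQ]
Visit NQ; enqueue YR → queue [YR]
Visit YR → queue []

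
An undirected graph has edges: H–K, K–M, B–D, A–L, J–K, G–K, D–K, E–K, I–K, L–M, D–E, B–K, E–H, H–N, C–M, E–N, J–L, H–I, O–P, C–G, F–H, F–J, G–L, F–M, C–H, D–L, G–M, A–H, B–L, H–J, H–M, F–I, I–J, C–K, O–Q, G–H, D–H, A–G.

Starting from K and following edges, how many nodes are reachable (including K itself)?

14

BFS from K visits: K, B, C, D, E, G, H, I, J, M, L, N, A, F
Reachable nodes: 14 of 17 total.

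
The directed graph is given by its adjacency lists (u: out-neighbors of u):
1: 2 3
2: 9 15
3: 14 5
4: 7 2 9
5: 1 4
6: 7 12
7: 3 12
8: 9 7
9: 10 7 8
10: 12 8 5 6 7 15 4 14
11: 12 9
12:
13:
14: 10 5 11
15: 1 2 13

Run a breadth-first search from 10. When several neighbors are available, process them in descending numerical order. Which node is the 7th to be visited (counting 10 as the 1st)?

6

Visit 10; enqueue 15, 14, 12, 8, 7, 6, 5, 4 → queue [15, 14, 12, 8, 7, 6, 5, 4]
Visit 15; enqueue 13, 2, 1 → queue [14, 12, 8, 7, 6, 5, 4, 13, 2, 1]
Visit 14; enqueue 11 → queue [12, 8, 7, 6, 5, 4, 13, 2, 1, 11]
Visit 12 → queue [8, 7, 6, 5, 4, 13, 2, 1, 11]
Visit 8; enqueue 9 → queue [7, 6, 5, 4, 13, 2, 1, 11, 9]
Visit 7; enqueue 3 → queue [6, 5, 4, 13, 2, 1, 11, 9, 3]
Visit 6 → queue [5, 4, 13, 2, 1, 11, 9, 3]
Visit 5 → queue [4, 13, 2, 1, 11, 9, 3]
Visit 4 → queue [13, 2, 1, 11, 9, 3]
Visit 13 → queue [2, 1, 11, 9, 3]
Visit 2 → queue [1, 11, 9, 3]
Visit 1 → queue [11, 9, 3]
Visit 11 → queue [9, 3]
Visit 9 → queue [3]
Visit 3 → queue []

Visit order: 10, 15, 14, 12, 8, 7, 6, 5, 4, 13, 2, 1, 11, 9, 3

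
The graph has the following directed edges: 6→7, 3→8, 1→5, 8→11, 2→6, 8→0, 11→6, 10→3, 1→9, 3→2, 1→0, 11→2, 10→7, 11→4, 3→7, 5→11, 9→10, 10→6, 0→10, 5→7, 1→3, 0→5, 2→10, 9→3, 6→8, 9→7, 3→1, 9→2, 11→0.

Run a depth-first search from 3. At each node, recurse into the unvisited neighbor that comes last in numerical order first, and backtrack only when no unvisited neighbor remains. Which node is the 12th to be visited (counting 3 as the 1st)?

Visit 3
3 → 8
8 → 11
11 → 6
6 → 7
11 → 4
11 → 2
2 → 10
11 → 0
0 → 5
3 → 1
1 → 9

Visit order: 3, 8, 11, 6, 7, 4, 2, 10, 0, 5, 1, 9

9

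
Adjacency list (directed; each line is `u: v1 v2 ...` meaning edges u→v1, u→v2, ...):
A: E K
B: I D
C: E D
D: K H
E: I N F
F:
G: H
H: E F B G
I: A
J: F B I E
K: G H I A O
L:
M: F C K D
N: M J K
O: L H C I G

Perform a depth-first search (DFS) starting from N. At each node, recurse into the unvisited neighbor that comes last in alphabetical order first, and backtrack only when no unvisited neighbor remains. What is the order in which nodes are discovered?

N M K O L I A E F H G B D C J

Visit N
N → M
M → K
K → O
O → L
O → I
I → A
A → E
E → F
O → H
H → G
H → B
B → D
O → C
N → J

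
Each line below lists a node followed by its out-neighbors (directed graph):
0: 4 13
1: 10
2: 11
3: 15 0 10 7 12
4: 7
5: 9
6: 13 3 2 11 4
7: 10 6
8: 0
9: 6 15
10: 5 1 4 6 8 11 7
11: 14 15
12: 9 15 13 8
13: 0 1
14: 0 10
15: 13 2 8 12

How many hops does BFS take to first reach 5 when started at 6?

Level 0: 6
Level 1: 2, 3, 4, 11, 13
Level 2: 0, 1, 7, 10, 12, 14, 15
Level 3: 5, 8, 9
5 first appears at level 3.

3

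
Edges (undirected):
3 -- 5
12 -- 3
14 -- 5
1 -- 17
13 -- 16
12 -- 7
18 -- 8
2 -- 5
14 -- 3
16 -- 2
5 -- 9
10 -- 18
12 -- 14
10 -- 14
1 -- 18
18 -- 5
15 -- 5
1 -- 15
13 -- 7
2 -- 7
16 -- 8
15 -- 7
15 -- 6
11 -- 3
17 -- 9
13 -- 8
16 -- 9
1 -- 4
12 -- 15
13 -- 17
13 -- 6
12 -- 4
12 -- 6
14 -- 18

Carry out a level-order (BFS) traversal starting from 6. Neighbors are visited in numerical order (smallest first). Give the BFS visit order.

6, 12, 13, 15, 3, 4, 7, 14, 8, 16, 17, 1, 5, 11, 2, 10, 18, 9

Visit 6; enqueue 12, 13, 15 → queue [12, 13, 15]
Visit 12; enqueue 3, 4, 7, 14 → queue [13, 15, 3, 4, 7, 14]
Visit 13; enqueue 8, 16, 17 → queue [15, 3, 4, 7, 14, 8, 16, 17]
Visit 15; enqueue 1, 5 → queue [3, 4, 7, 14, 8, 16, 17, 1, 5]
Visit 3; enqueue 11 → queue [4, 7, 14, 8, 16, 17, 1, 5, 11]
Visit 4 → queue [7, 14, 8, 16, 17, 1, 5, 11]
Visit 7; enqueue 2 → queue [14, 8, 16, 17, 1, 5, 11, 2]
Visit 14; enqueue 10, 18 → queue [8, 16, 17, 1, 5, 11, 2, 10, 18]
Visit 8 → queue [16, 17, 1, 5, 11, 2, 10, 18]
Visit 16; enqueue 9 → queue [17, 1, 5, 11, 2, 10, 18, 9]
Visit 17 → queue [1, 5, 11, 2, 10, 18, 9]
Visit 1 → queue [5, 11, 2, 10, 18, 9]
Visit 5 → queue [11, 2, 10, 18, 9]
Visit 11 → queue [2, 10, 18, 9]
Visit 2 → queue [10, 18, 9]
Visit 10 → queue [18, 9]
Visit 18 → queue [9]
Visit 9 → queue []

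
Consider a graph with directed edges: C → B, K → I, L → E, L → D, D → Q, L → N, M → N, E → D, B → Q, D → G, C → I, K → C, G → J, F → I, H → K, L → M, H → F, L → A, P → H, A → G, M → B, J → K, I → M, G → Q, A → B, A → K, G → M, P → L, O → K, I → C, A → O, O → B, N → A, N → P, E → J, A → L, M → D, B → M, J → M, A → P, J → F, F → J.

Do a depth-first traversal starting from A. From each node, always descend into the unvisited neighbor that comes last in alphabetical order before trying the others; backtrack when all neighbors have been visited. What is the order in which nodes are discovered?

A, P, L, N, M, D, Q, G, J, K, I, C, B, F, E, H, O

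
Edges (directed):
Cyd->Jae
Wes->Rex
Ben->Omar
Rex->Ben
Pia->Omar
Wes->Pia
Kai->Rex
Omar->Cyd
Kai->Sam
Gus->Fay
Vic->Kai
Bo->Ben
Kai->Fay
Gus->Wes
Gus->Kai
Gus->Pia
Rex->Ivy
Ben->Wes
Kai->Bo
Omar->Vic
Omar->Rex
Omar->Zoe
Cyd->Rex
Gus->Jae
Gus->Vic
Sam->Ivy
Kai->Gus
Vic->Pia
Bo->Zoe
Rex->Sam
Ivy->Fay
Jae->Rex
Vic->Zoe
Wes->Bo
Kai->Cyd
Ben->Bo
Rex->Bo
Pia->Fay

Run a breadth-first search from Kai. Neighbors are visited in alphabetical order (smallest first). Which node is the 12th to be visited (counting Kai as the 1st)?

Visit Kai; enqueue Bo, Cyd, Fay, Gus, Rex, Sam → queue [Bo, Cyd, Fay, Gus, Rex, Sam]
Visit Bo; enqueue Ben, Zoe → queue [Cyd, Fay, Gus, Rex, Sam, Ben, Zoe]
Visit Cyd; enqueue Jae → queue [Fay, Gus, Rex, Sam, Ben, Zoe, Jae]
Visit Fay → queue [Gus, Rex, Sam, Ben, Zoe, Jae]
Visit Gus; enqueue Pia, Vic, Wes → queue [Rex, Sam, Ben, Zoe, Jae, Pia, Vic, Wes]
Visit Rex; enqueue Ivy → queue [Sam, Ben, Zoe, Jae, Pia, Vic, Wes, Ivy]
Visit Sam → queue [Ben, Zoe, Jae, Pia, Vic, Wes, Ivy]
Visit Ben; enqueue Omar → queue [Zoe, Jae, Pia, Vic, Wes, Ivy, Omar]
Visit Zoe → queue [Jae, Pia, Vic, Wes, Ivy, Omar]
Visit Jae → queue [Pia, Vic, Wes, Ivy, Omar]
Visit Pia → queue [Vic, Wes, Ivy, Omar]
Visit Vic → queue [Wes, Ivy, Omar]
Visit Wes → queue [Ivy, Omar]
Visit Ivy → queue [Omar]
Visit Omar → queue []

Visit order: Kai, Bo, Cyd, Fay, Gus, Rex, Sam, Ben, Zoe, Jae, Pia, Vic, Wes, Ivy, Omar

Vic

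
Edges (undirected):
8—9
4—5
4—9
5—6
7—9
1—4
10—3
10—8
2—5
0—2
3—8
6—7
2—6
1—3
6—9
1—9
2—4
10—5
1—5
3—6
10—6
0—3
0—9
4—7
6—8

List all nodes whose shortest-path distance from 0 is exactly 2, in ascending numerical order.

1, 4, 5, 6, 7, 8, 10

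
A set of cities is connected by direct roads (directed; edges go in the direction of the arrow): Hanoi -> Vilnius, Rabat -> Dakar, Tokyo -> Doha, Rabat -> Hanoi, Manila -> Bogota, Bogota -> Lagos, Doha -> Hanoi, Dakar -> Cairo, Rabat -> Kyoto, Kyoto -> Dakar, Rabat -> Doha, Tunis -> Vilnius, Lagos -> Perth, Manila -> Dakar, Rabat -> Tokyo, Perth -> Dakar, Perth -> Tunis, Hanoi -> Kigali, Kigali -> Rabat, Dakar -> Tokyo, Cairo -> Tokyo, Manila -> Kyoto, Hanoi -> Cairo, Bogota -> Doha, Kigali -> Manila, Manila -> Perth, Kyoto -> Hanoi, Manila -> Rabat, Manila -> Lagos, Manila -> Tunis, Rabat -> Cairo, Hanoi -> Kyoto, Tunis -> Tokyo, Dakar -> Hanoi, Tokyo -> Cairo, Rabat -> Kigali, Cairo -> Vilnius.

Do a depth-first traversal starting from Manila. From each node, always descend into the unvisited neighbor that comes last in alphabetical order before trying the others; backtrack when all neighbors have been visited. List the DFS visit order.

Manila, Tunis, Vilnius, Tokyo, Doha, Hanoi, Kyoto, Dakar, Cairo, Kigali, Rabat, Perth, Lagos, Bogota

Visit Manila
Manila → Tunis
Tunis → Vilnius
Tunis → Tokyo
Tokyo → Doha
Doha → Hanoi
Hanoi → Kyoto
Kyoto → Dakar
Dakar → Cairo
Hanoi → Kigali
Kigali → Rabat
Manila → Perth
Manila → Lagos
Manila → Bogota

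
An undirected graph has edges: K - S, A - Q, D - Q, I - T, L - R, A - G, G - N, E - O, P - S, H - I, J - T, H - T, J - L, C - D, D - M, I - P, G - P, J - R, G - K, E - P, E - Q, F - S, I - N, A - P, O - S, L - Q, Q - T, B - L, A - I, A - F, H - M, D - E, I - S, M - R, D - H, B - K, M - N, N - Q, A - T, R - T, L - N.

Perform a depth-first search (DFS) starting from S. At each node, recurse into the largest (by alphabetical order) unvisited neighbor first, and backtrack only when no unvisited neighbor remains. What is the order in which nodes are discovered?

S -> P -> I -> T -> R -> M -> N -> Q -> L -> J -> B -> K -> G -> A -> F -> E -> O -> D -> H -> C

Visit S
S → P
P → I
I → T
T → R
R → M
M → N
N → Q
Q → L
L → J
L → B
B → K
K → G
G → A
A → F
Q → E
E → O
E → D
D → H
D → C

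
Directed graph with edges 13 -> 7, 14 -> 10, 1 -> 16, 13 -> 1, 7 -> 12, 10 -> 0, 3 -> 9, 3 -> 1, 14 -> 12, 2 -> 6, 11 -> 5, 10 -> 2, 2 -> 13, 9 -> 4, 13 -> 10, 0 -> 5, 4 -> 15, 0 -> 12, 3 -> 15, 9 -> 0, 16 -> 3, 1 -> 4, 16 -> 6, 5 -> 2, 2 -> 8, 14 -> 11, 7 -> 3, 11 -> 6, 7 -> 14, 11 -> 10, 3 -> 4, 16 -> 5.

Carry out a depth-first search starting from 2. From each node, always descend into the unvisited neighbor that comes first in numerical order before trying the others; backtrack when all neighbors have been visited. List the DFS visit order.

Visit 2
2 → 6
2 → 8
2 → 13
13 → 1
1 → 4
4 → 15
1 → 16
16 → 3
3 → 9
9 → 0
0 → 5
0 → 12
13 → 7
7 → 14
14 → 10
14 → 11

2, 6, 8, 13, 1, 4, 15, 16, 3, 9, 0, 5, 12, 7, 14, 10, 11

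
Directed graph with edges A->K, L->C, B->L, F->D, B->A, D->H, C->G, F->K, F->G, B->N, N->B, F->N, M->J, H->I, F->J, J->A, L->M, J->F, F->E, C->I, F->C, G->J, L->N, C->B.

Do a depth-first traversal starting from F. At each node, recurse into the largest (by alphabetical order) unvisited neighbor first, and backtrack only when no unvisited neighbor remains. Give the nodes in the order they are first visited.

F -> N -> B -> L -> M -> J -> A -> K -> C -> I -> G -> E -> D -> H

Visit F
F → N
N → B
B → L
L → M
M → J
J → A
A → K
L → C
C → I
C → G
F → E
F → D
D → H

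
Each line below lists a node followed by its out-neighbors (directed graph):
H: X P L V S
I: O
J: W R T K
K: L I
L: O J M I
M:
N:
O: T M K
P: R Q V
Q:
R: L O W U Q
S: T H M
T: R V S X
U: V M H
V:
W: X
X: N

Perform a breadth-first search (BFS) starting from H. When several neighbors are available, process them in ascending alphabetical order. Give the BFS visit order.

Visit H; enqueue L, P, S, V, X → queue [L, P, S, V, X]
Visit L; enqueue I, J, M, O → queue [P, S, V, X, I, J, M, O]
Visit P; enqueue Q, R → queue [S, V, X, I, J, M, O, Q, R]
Visit S; enqueue T → queue [V, X, I, J, M, O, Q, R, T]
Visit V → queue [X, I, J, M, O, Q, R, T]
Visit X; enqueue N → queue [I, J, M, O, Q, R, T, N]
Visit I → queue [J, M, O, Q, R, T, N]
Visit J; enqueue K, W → queue [M, O, Q, R, T, N, K, W]
Visit M → queue [O, Q, R, T, N, K, W]
Visit O → queue [Q, R, T, N, K, W]
Visit Q → queue [R, T, N, K, W]
Visit R; enqueue U → queue [T, N, K, W, U]
Visit T → queue [N, K, W, U]
Visit N → queue [K, W, U]
Visit K → queue [W, U]
Visit W → queue [U]
Visit U → queue []

H -> L -> P -> S -> V -> X -> I -> J -> M -> O -> Q -> R -> T -> N -> K -> W -> U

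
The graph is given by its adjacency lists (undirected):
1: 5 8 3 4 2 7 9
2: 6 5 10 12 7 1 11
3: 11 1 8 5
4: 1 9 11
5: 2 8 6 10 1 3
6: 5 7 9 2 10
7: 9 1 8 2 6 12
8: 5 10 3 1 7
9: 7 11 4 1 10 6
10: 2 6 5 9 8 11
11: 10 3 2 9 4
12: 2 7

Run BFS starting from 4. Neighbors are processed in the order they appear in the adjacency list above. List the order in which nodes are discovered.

4 → 1 → 9 → 11 → 5 → 8 → 3 → 2 → 7 → 10 → 6 → 12

Visit 4; enqueue 1, 9, 11 → queue [1, 9, 11]
Visit 1; enqueue 5, 8, 3, 2, 7 → queue [9, 11, 5, 8, 3, 2, 7]
Visit 9; enqueue 10, 6 → queue [11, 5, 8, 3, 2, 7, 10, 6]
Visit 11 → queue [5, 8, 3, 2, 7, 10, 6]
Visit 5 → queue [8, 3, 2, 7, 10, 6]
Visit 8 → queue [3, 2, 7, 10, 6]
Visit 3 → queue [2, 7, 10, 6]
Visit 2; enqueue 12 → queue [7, 10, 6, 12]
Visit 7 → queue [10, 6, 12]
Visit 10 → queue [6, 12]
Visit 6 → queue [12]
Visit 12 → queue []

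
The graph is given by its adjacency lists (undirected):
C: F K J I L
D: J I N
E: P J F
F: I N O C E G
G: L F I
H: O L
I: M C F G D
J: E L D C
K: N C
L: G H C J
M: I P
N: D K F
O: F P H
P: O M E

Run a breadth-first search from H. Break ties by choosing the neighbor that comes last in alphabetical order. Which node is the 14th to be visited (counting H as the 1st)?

K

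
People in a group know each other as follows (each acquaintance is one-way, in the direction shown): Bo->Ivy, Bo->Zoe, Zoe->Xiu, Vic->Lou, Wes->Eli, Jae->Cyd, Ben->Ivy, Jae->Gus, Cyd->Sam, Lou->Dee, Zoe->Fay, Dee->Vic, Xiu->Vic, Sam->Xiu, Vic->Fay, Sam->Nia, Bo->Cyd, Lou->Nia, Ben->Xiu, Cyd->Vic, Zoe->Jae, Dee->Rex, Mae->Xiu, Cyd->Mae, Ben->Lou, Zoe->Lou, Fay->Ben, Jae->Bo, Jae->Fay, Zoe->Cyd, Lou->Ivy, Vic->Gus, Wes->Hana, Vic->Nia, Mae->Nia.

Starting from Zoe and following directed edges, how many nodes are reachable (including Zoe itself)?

BFS from Zoe visits: Zoe, Xiu, Lou, Jae, Fay, Cyd, Vic, Nia, Ivy, Dee, Gus, Bo, Ben, Sam, Mae, Rex
Reachable nodes: 16 of 19 total.

16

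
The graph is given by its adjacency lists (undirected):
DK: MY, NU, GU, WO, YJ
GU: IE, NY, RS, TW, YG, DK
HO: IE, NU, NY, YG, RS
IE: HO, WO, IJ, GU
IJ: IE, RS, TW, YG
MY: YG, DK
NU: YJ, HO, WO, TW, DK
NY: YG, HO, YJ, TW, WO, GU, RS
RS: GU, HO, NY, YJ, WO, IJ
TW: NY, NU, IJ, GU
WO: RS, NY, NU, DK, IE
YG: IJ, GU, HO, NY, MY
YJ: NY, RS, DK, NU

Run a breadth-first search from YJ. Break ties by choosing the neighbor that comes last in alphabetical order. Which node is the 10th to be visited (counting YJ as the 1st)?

YG

Visit YJ; enqueue RS, NY, NU, DK → queue [RS, NY, NU, DK]
Visit RS; enqueue WO, IJ, HO, GU → queue [NY, NU, DK, WO, IJ, HO, GU]
Visit NY; enqueue YG, TW → queue [NU, DK, WO, IJ, HO, GU, YG, TW]
Visit NU → queue [DK, WO, IJ, HO, GU, YG, TW]
Visit DK; enqueue MY → queue [WO, IJ, HO, GU, YG, TW, MY]
Visit WO; enqueue IE → queue [IJ, HO, GU, YG, TW, MY, IE]
Visit IJ → queue [HO, GU, YG, TW, MY, IE]
Visit HO → queue [GU, YG, TW, MY, IE]
Visit GU → queue [YG, TW, MY, IE]
Visit YG → queue [TW, MY, IE]
Visit TW → queue [MY, IE]
Visit MY → queue [IE]
Visit IE → queue []

Visit order: YJ, RS, NY, NU, DK, WO, IJ, HO, GU, YG, TW, MY, IE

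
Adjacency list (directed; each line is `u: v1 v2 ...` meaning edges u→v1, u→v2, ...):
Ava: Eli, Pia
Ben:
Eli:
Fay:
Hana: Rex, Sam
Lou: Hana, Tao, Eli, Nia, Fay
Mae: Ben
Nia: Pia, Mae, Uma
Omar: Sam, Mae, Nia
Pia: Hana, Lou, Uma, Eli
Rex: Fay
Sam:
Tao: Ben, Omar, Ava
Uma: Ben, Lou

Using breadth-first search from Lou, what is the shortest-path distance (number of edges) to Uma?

Level 0: Lou
Level 1: Eli, Fay, Hana, Nia, Tao
Level 2: Ava, Ben, Mae, Omar, Pia, Rex, Sam, Uma
Uma first appears at level 2.

2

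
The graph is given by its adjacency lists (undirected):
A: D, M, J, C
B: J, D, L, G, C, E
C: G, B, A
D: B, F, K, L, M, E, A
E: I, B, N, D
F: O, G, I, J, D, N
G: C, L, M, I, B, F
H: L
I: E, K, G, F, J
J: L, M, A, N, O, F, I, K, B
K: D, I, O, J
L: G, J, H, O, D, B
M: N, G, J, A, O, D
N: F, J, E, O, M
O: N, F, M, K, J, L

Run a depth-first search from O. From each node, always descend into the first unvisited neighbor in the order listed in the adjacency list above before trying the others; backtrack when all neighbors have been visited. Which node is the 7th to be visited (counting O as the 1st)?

J

Visit O
O → N
N → F
F → G
G → C
C → B
B → J
J → L
L → H
L → D
D → K
K → I
I → E
D → M
M → A

Visit order: O, N, F, G, C, B, J, L, H, D, K, I, E, M, A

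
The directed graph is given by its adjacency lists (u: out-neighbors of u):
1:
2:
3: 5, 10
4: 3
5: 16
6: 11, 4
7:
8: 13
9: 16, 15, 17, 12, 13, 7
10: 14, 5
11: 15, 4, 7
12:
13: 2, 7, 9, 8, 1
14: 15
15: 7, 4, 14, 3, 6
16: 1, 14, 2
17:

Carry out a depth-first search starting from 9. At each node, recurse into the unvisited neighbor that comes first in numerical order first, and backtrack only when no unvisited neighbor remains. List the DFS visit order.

Visit 9
9 → 7
9 → 12
9 → 13
13 → 1
13 → 2
13 → 8
9 → 15
15 → 3
3 → 5
5 → 16
16 → 14
3 → 10
15 → 4
15 → 6
6 → 11
9 → 17

9, 7, 12, 13, 1, 2, 8, 15, 3, 5, 16, 14, 10, 4, 6, 11, 17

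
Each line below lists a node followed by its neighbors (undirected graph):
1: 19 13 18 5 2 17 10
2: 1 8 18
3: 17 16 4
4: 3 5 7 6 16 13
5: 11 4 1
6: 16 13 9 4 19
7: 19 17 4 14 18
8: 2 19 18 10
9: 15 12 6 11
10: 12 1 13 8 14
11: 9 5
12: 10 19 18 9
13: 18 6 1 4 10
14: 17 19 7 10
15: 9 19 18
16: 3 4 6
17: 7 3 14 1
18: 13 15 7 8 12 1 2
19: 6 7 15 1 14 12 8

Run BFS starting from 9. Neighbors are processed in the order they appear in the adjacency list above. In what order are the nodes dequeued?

Visit 9; enqueue 15, 12, 6, 11 → queue [15, 12, 6, 11]
Visit 15; enqueue 19, 18 → queue [12, 6, 11, 19, 18]
Visit 12; enqueue 10 → queue [6, 11, 19, 18, 10]
Visit 6; enqueue 16, 13, 4 → queue [11, 19, 18, 10, 16, 13, 4]
Visit 11; enqueue 5 → queue [19, 18, 10, 16, 13, 4, 5]
Visit 19; enqueue 7, 1, 14, 8 → queue [18, 10, 16, 13, 4, 5, 7, 1, 14, 8]
Visit 18; enqueue 2 → queue [10, 16, 13, 4, 5, 7, 1, 14, 8, 2]
Visit 10 → queue [16, 13, 4, 5, 7, 1, 14, 8, 2]
Visit 16; enqueue 3 → queue [13, 4, 5, 7, 1, 14, 8, 2, 3]
Visit 13 → queue [4, 5, 7, 1, 14, 8, 2, 3]
Visit 4 → queue [5, 7, 1, 14, 8, 2, 3]
Visit 5 → queue [7, 1, 14, 8, 2, 3]
Visit 7; enqueue 17 → queue [1, 14, 8, 2, 3, 17]
Visit 1 → queue [14, 8, 2, 3, 17]
Visit 14 → queue [8, 2, 3, 17]
Visit 8 → queue [2, 3, 17]
Visit 2 → queue [3, 17]
Visit 3 → queue [17]
Visit 17 → queue []

9, 15, 12, 6, 11, 19, 18, 10, 16, 13, 4, 5, 7, 1, 14, 8, 2, 3, 17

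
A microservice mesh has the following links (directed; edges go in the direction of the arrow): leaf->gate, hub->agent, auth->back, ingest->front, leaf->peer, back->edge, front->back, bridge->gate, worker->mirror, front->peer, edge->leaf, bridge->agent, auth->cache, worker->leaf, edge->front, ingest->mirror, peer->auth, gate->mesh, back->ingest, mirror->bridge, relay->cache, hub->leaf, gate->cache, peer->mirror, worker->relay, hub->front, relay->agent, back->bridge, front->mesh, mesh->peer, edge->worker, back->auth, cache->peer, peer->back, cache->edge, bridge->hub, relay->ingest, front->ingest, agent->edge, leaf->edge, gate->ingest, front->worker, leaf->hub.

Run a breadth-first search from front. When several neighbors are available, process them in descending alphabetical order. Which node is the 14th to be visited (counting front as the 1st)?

Visit front; enqueue worker, peer, mesh, ingest, back → queue [worker, peer, mesh, ingest, back]
Visit worker; enqueue relay, mirror, leaf → queue [peer, mesh, ingest, back, relay, mirror, leaf]
Visit peer; enqueue auth → queue [mesh, ingest, back, relay, mirror, leaf, auth]
Visit mesh → queue [ingest, back, relay, mirror, leaf, auth]
Visit ingest → queue [back, relay, mirror, leaf, auth]
Visit back; enqueue edge, bridge → queue [relay, mirror, leaf, auth, edge, bridge]
Visit relay; enqueue cache, agent → queue [mirror, leaf, auth, edge, bridge, cache, agent]
Visit mirror → queue [leaf, auth, edge, bridge, cache, agent]
Visit leaf; enqueue hub, gate → queue [auth, edge, bridge, cache, agent, hub, gate]
Visit auth → queue [edge, bridge, cache, agent, hub, gate]
Visit edge → queue [bridge, cache, agent, hub, gate]
Visit bridge → queue [cache, agent, hub, gate]
Visit cache → queue [agent, hub, gate]
Visit agent → queue [hub, gate]
Visit hub → queue [gate]
Visit gate → queue []

Visit order: front, worker, peer, mesh, ingest, back, relay, mirror, leaf, auth, edge, bridge, cache, agent, hub, gate

agent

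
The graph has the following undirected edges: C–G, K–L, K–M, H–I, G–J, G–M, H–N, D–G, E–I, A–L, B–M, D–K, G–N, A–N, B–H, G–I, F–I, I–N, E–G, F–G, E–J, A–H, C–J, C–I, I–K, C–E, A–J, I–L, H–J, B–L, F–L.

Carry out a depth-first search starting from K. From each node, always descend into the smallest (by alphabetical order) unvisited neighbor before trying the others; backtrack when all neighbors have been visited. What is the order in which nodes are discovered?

K → D → G → C → E → I → F → L → A → H → B → M → J → N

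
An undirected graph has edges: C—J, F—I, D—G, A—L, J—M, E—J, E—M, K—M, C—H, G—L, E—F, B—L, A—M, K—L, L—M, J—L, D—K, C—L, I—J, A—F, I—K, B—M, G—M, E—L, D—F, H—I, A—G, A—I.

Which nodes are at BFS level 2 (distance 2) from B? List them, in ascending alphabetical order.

A, C, E, G, J, K

Level 0: B
Level 1: L, M
Level 2: A, C, E, G, J, K
Level 3: D, F, H, I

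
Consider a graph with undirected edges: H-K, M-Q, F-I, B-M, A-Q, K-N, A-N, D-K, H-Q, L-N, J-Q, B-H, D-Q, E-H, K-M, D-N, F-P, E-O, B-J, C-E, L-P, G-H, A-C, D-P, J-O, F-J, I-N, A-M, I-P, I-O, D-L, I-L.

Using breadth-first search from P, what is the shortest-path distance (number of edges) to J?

2

Level 0: P
Level 1: D, F, I, L
Level 2: J, K, N, O, Q
Level 3: A, B, E, H, M
Level 4: C, G
J first appears at level 2.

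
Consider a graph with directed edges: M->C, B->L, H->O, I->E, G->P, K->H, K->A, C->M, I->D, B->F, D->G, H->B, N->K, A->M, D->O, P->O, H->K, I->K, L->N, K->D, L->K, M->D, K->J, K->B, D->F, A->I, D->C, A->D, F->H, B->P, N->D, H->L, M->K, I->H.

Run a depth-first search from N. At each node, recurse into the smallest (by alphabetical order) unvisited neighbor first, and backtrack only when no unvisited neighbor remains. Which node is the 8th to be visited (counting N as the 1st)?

E

Visit N
N → D
D → C
C → M
M → K
K → A
A → I
I → E
I → H
H → B
B → F
B → L
B → P
P → O
K → J
D → G

Visit order: N, D, C, M, K, A, I, E, H, B, F, L, P, O, J, G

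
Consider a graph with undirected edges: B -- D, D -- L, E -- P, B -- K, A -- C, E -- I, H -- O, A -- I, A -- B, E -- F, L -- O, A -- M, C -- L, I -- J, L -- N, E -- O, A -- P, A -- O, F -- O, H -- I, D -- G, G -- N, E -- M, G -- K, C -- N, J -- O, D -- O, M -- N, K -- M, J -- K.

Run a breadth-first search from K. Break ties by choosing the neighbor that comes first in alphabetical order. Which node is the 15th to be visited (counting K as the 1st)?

Visit K; enqueue B, G, J, M → queue [B, G, J, M]
Visit B; enqueue A, D → queue [G, J, M, A, D]
Visit G; enqueue N → queue [J, M, A, D, N]
Visit J; enqueue I, O → queue [M, A, D, N, I, O]
Visit M; enqueue E → queue [A, D, N, I, O, E]
Visit A; enqueue C, P → queue [D, N, I, O, E, C, P]
Visit D; enqueue L → queue [N, I, O, E, C, P, L]
Visit N → queue [I, O, E, C, P, L]
Visit I; enqueue H → queue [O, E, C, P, L, H]
Visit O; enqueue F → queue [E, C, P, L, H, F]
Visit E → queue [C, P, L, H, F]
Visit C → queue [P, L, H, F]
Visit P → queue [L, H, F]
Visit L → queue [H, F]
Visit H → queue [F]
Visit F → queue []

Visit order: K, B, G, J, M, A, D, N, I, O, E, C, P, L, H, F

H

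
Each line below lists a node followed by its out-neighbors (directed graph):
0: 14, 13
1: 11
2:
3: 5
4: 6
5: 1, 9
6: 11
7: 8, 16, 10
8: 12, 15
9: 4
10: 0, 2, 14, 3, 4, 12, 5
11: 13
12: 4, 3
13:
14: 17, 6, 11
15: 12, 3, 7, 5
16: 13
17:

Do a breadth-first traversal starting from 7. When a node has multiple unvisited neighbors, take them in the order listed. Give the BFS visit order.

7, 8, 16, 10, 12, 15, 13, 0, 2, 14, 3, 4, 5, 17, 6, 11, 1, 9

Visit 7; enqueue 8, 16, 10 → queue [8, 16, 10]
Visit 8; enqueue 12, 15 → queue [16, 10, 12, 15]
Visit 16; enqueue 13 → queue [10, 12, 15, 13]
Visit 10; enqueue 0, 2, 14, 3, 4, 5 → queue [12, 15, 13, 0, 2, 14, 3, 4, 5]
Visit 12 → queue [15, 13, 0, 2, 14, 3, 4, 5]
Visit 15 → queue [13, 0, 2, 14, 3, 4, 5]
Visit 13 → queue [0, 2, 14, 3, 4, 5]
Visit 0 → queue [2, 14, 3, 4, 5]
Visit 2 → queue [14, 3, 4, 5]
Visit 14; enqueue 17, 6, 11 → queue [3, 4, 5, 17, 6, 11]
Visit 3 → queue [4, 5, 17, 6, 11]
Visit 4 → queue [5, 17, 6, 11]
Visit 5; enqueue 1, 9 → queue [17, 6, 11, 1, 9]
Visit 17 → queue [6, 11, 1, 9]
Visit 6 → queue [11, 1, 9]
Visit 11 → queue [1, 9]
Visit 1 → queue [9]
Visit 9 → queue []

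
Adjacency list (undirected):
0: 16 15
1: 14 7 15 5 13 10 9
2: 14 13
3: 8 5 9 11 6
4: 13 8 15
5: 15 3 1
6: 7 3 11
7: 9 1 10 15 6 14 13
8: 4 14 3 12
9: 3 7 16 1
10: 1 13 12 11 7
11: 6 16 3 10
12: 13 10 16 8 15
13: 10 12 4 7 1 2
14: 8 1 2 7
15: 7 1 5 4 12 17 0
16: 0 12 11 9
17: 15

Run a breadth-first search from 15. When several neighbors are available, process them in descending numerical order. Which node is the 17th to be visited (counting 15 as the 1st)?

11

Visit 15; enqueue 17, 12, 7, 5, 4, 1, 0 → queue [17, 12, 7, 5, 4, 1, 0]
Visit 17 → queue [12, 7, 5, 4, 1, 0]
Visit 12; enqueue 16, 13, 10, 8 → queue [7, 5, 4, 1, 0, 16, 13, 10, 8]
Visit 7; enqueue 14, 9, 6 → queue [5, 4, 1, 0, 16, 13, 10, 8, 14, 9, 6]
Visit 5; enqueue 3 → queue [4, 1, 0, 16, 13, 10, 8, 14, 9, 6, 3]
Visit 4 → queue [1, 0, 16, 13, 10, 8, 14, 9, 6, 3]
Visit 1 → queue [0, 16, 13, 10, 8, 14, 9, 6, 3]
Visit 0 → queue [16, 13, 10, 8, 14, 9, 6, 3]
Visit 16; enqueue 11 → queue [13, 10, 8, 14, 9, 6, 3, 11]
Visit 13; enqueue 2 → queue [10, 8, 14, 9, 6, 3, 11, 2]
Visit 10 → queue [8, 14, 9, 6, 3, 11, 2]
Visit 8 → queue [14, 9, 6, 3, 11, 2]
Visit 14 → queue [9, 6, 3, 11, 2]
Visit 9 → queue [6, 3, 11, 2]
Visit 6 → queue [3, 11, 2]
Visit 3 → queue [11, 2]
Visit 11 → queue [2]
Visit 2 → queue []

Visit order: 15, 17, 12, 7, 5, 4, 1, 0, 16, 13, 10, 8, 14, 9, 6, 3, 11, 2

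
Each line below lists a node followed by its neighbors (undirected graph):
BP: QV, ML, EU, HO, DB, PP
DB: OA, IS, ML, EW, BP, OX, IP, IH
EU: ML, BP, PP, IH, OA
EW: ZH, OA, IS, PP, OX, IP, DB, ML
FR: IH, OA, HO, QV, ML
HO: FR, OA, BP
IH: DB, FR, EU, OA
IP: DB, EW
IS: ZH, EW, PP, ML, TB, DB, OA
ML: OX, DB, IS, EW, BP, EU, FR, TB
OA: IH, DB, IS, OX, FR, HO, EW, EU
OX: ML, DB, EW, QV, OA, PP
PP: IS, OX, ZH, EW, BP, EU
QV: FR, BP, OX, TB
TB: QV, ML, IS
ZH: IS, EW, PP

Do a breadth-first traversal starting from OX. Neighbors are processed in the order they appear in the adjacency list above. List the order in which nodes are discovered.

Visit OX; enqueue ML, DB, EW, QV, OA, PP → queue [ML, DB, EW, QV, OA, PP]
Visit ML; enqueue IS, BP, EU, FR, TB → queue [DB, EW, QV, OA, PP, IS, BP, EU, FR, TB]
Visit DB; enqueue IP, IH → queue [EW, QV, OA, PP, IS, BP, EU, FR, TB, IP, IH]
Visit EW; enqueue ZH → queue [QV, OA, PP, IS, BP, EU, FR, TB, IP, IH, ZH]
Visit QV → queue [OA, PP, IS, BP, EU, FR, TB, IP, IH, ZH]
Visit OA; enqueue HO → queue [PP, IS, BP, EU, FR, TB, IP, IH, ZH, HO]
Visit PP → queue [IS, BP, EU, FR, TB, IP, IH, ZH, HO]
Visit IS → queue [BP, EU, FR, TB, IP, IH, ZH, HO]
Visit BP → queue [EU, FR, TB, IP, IH, ZH, HO]
Visit EU → queue [FR, TB, IP, IH, ZH, HO]
Visit FR → queue [TB, IP, IH, ZH, HO]
Visit TB → queue [IP, IH, ZH, HO]
Visit IP → queue [IH, ZH, HO]
Visit IH → queue [ZH, HO]
Visit ZH → queue [HO]
Visit HO → queue []

OX, ML, DB, EW, QV, OA, PP, IS, BP, EU, FR, TB, IP, IH, ZH, HO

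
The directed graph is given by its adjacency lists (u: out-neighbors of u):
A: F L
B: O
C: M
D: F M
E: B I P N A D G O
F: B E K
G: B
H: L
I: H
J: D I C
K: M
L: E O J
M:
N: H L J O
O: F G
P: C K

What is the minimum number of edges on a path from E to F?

2

Level 0: E
Level 1: A, B, D, G, I, N, O, P
Level 2: C, F, H, J, K, L, M
F first appears at level 2.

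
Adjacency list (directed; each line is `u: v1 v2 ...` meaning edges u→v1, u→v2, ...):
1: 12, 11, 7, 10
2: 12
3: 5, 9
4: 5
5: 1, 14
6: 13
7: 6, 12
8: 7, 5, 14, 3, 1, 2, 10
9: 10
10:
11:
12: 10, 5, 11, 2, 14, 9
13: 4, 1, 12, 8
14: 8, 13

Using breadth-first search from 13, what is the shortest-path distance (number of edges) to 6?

Level 0: 13
Level 1: 1, 4, 8, 12
Level 2: 2, 3, 5, 7, 9, 10, 11, 14
Level 3: 6
6 first appears at level 3.

3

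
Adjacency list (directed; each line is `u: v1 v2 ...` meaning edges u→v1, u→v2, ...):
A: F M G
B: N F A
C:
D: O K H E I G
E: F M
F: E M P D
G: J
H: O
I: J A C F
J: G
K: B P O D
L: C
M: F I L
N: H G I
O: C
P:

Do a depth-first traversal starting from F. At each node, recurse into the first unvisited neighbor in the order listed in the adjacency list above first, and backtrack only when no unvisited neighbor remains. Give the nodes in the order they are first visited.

F, E, M, I, J, G, A, C, L, P, D, O, K, B, N, H

Visit F
F → E
E → M
M → I
I → J
J → G
I → A
I → C
M → L
F → P
F → D
D → O
D → K
K → B
B → N
N → H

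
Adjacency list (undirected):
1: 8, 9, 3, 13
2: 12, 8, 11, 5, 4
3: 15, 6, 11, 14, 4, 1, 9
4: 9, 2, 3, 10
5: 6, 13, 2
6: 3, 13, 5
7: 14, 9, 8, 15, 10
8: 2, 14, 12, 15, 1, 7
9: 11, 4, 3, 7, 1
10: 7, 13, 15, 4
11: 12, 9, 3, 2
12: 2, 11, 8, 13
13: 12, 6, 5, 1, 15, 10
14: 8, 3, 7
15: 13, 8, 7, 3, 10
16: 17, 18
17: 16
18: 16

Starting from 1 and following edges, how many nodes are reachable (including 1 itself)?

BFS from 1 visits: 1, 13, 9, 8, 3, 15, 12, 10, 6, 5, 11, 7, 4, 14, 2
Reachable nodes: 15 of 18 total.

15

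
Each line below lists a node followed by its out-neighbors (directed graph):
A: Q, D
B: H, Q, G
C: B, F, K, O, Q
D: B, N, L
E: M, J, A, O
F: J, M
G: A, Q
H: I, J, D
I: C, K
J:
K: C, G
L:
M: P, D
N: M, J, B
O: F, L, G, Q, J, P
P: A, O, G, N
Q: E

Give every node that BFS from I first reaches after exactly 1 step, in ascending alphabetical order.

C, K

Level 0: I
Level 1: C, K
Level 2: B, F, G, O, Q
Level 3: A, E, H, J, L, M, P
Level 4: D, N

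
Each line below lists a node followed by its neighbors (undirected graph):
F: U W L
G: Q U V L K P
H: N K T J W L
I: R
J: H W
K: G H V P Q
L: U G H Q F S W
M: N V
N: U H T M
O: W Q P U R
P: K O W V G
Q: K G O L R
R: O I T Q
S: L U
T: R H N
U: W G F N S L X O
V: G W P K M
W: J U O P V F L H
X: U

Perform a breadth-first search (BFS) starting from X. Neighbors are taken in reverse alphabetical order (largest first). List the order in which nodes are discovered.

Visit X; enqueue U → queue [U]
Visit U; enqueue W, S, O, N, L, G, F → queue [W, S, O, N, L, G, F]
Visit W; enqueue V, P, J, H → queue [S, O, N, L, G, F, V, P, J, H]
Visit S → queue [O, N, L, G, F, V, P, J, H]
Visit O; enqueue R, Q → queue [N, L, G, F, V, P, J, H, R, Q]
Visit N; enqueue T, M → queue [L, G, F, V, P, J, H, R, Q, T, M]
Visit L → queue [G, F, V, P, J, H, R, Q, T, M]
Visit G; enqueue K → queue [F, V, P, J, H, R, Q, T, M, K]
Visit F → queue [V, P, J, H, R, Q, T, M, K]
Visit V → queue [P, J, H, R, Q, T, M, K]
Visit P → queue [J, H, R, Q, T, M, K]
Visit J → queue [H, R, Q, T, M, K]
Visit H → queue [R, Q, T, M, K]
Visit R; enqueue I → queue [Q, T, M, K, I]
Visit Q → queue [T, M, K, I]
Visit T → queue [M, K, I]
Visit M → queue [K, I]
Visit K → queue [I]
Visit I → queue []

X -> U -> W -> S -> O -> N -> L -> G -> F -> V -> P -> J -> H -> R -> Q -> T -> M -> K -> I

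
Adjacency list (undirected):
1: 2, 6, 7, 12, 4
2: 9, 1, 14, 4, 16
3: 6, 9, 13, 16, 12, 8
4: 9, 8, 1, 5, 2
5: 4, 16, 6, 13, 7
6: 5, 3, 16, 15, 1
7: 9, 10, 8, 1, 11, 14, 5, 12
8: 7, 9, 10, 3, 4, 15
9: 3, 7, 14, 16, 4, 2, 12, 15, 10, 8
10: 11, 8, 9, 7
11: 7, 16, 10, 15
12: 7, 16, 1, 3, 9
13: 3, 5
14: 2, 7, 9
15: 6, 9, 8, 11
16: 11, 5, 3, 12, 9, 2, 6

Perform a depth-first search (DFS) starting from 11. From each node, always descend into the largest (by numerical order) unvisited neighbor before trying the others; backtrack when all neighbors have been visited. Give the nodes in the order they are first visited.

Visit 11
11 → 16
16 → 12
12 → 9
9 → 15
15 → 8
8 → 10
10 → 7
7 → 14
14 → 2
2 → 4
4 → 5
5 → 13
13 → 3
3 → 6
6 → 1

11 -> 16 -> 12 -> 9 -> 15 -> 8 -> 10 -> 7 -> 14 -> 2 -> 4 -> 5 -> 13 -> 3 -> 6 -> 1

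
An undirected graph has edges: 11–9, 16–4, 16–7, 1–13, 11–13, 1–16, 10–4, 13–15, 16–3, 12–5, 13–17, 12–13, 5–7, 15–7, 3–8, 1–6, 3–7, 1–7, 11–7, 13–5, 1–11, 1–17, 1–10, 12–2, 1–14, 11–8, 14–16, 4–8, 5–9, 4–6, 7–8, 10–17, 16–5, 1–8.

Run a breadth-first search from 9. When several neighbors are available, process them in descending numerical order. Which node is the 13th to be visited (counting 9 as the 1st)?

Visit 9; enqueue 11, 5 → queue [11, 5]
Visit 11; enqueue 13, 8, 7, 1 → queue [5, 13, 8, 7, 1]
Visit 5; enqueue 16, 12 → queue [13, 8, 7, 1, 16, 12]
Visit 13; enqueue 17, 15 → queue [8, 7, 1, 16, 12, 17, 15]
Visit 8; enqueue 4, 3 → queue [7, 1, 16, 12, 17, 15, 4, 3]
Visit 7 → queue [1, 16, 12, 17, 15, 4, 3]
Visit 1; enqueue 14, 10, 6 → queue [16, 12, 17, 15, 4, 3, 14, 10, 6]
Visit 16 → queue [12, 17, 15, 4, 3, 14, 10, 6]
Visit 12; enqueue 2 → queue [17, 15, 4, 3, 14, 10, 6, 2]
Visit 17 → queue [15, 4, 3, 14, 10, 6, 2]
Visit 15 → queue [4, 3, 14, 10, 6, 2]
Visit 4 → queue [3, 14, 10, 6, 2]
Visit 3 → queue [14, 10, 6, 2]
Visit 14 → queue [10, 6, 2]
Visit 10 → queue [6, 2]
Visit 6 → queue [2]
Visit 2 → queue []

Visit order: 9, 11, 5, 13, 8, 7, 1, 16, 12, 17, 15, 4, 3, 14, 10, 6, 2

3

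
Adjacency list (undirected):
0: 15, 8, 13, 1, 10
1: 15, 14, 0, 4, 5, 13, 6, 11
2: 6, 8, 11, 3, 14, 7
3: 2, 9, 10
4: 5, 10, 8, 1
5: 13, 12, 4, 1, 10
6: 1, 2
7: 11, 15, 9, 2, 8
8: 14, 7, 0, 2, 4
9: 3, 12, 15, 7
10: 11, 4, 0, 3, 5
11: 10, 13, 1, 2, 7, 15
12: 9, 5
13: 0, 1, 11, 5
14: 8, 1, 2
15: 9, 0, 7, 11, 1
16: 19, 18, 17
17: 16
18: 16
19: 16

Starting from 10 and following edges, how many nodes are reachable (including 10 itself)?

16

BFS from 10 visits: 10, 11, 4, 0, 3, 5, 13, 1, 2, 7, 15, 8, 9, 12, 14, 6
Reachable nodes: 16 of 20 total.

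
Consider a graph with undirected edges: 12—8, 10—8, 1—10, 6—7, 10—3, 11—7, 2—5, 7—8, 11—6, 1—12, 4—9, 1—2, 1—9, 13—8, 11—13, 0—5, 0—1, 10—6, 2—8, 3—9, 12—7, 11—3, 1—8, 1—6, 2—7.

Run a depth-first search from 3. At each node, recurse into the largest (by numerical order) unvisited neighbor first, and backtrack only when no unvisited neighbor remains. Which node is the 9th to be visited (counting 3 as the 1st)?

Visit 3
3 → 11
11 → 13
13 → 8
8 → 12
12 → 7
7 → 6
6 → 10
10 → 1
1 → 9
9 → 4
1 → 2
2 → 5
5 → 0

Visit order: 3, 11, 13, 8, 12, 7, 6, 10, 1, 9, 4, 2, 5, 0

1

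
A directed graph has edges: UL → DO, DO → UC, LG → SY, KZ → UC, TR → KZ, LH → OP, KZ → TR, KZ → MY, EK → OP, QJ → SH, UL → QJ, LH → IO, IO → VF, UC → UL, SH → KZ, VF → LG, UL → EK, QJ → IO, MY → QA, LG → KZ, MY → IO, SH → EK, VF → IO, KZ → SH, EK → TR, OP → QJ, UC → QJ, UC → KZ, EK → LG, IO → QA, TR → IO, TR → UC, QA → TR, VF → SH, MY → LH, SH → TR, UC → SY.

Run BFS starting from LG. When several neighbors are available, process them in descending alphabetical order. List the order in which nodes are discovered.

Visit LG; enqueue SY, KZ → queue [SY, KZ]
Visit SY → queue [KZ]
Visit KZ; enqueue UC, TR, SH, MY → queue [UC, TR, SH, MY]
Visit UC; enqueue UL, QJ → queue [TR, SH, MY, UL, QJ]
Visit TR; enqueue IO → queue [SH, MY, UL, QJ, IO]
Visit SH; enqueue EK → queue [MY, UL, QJ, IO, EK]
Visit MY; enqueue QA, LH → queue [UL, QJ, IO, EK, QA, LH]
Visit UL; enqueue DO → queue [QJ, IO, EK, QA, LH, DO]
Visit QJ → queue [IO, EK, QA, LH, DO]
Visit IO; enqueue VF → queue [EK, QA, LH, DO, VF]
Visit EK; enqueue OP → queue [QA, LH, DO, VF, OP]
Visit QA → queue [LH, DO, VF, OP]
Visit LH → queue [DO, VF, OP]
Visit DO → queue [VF, OP]
Visit VF → queue [OP]
Visit OP → queue []

LG -> SY -> KZ -> UC -> TR -> SH -> MY -> UL -> QJ -> IO -> EK -> QA -> LH -> DO -> VF -> OP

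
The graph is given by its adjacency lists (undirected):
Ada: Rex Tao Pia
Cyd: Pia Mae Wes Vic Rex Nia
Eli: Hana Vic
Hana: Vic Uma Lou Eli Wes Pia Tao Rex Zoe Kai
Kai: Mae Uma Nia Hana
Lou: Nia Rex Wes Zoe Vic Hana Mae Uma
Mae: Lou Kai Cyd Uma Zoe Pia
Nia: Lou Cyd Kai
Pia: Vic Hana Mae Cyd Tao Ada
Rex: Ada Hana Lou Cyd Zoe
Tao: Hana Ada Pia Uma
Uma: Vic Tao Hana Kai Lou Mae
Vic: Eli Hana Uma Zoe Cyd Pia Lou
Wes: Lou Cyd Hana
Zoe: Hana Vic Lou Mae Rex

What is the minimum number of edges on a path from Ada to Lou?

2

Level 0: Ada
Level 1: Pia, Rex, Tao
Level 2: Cyd, Hana, Lou, Mae, Uma, Vic, Zoe
Level 3: Eli, Kai, Nia, Wes
Lou first appears at level 2.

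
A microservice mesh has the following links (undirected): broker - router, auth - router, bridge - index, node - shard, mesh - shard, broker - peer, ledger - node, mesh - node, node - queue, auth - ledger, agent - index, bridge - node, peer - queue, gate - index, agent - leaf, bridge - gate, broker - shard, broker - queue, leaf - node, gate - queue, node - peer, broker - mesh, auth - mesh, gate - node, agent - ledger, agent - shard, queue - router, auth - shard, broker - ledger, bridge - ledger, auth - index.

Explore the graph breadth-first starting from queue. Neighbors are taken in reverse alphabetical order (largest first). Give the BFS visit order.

queue, router, peer, node, gate, broker, auth, shard, mesh, ledger, leaf, bridge, index, agent

Visit queue; enqueue router, peer, node, gate, broker → queue [router, peer, node, gate, broker]
Visit router; enqueue auth → queue [peer, node, gate, broker, auth]
Visit peer → queue [node, gate, broker, auth]
Visit node; enqueue shard, mesh, ledger, leaf, bridge → queue [gate, broker, auth, shard, mesh, ledger, leaf, bridge]
Visit gate; enqueue index → queue [broker, auth, shard, mesh, ledger, leaf, bridge, index]
Visit broker → queue [auth, shard, mesh, ledger, leaf, bridge, index]
Visit auth → queue [shard, mesh, ledger, leaf, bridge, index]
Visit shard; enqueue agent → queue [mesh, ledger, leaf, bridge, index, agent]
Visit mesh → queue [ledger, leaf, bridge, index, agent]
Visit ledger → queue [leaf, bridge, index, agent]
Visit leaf → queue [bridge, index, agent]
Visit bridge → queue [index, agent]
Visit index → queue [agent]
Visit agent → queue []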